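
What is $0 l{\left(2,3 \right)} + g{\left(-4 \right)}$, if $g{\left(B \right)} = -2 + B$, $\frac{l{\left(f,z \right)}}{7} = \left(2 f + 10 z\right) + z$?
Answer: $-6$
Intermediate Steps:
$l{\left(f,z \right)} = 14 f + 77 z$ ($l{\left(f,z \right)} = 7 \left(\left(2 f + 10 z\right) + z\right) = 7 \left(2 f + 11 z\right) = 14 f + 77 z$)
$0 l{\left(2,3 \right)} + g{\left(-4 \right)} = 0 \left(14 \cdot 2 + 77 \cdot 3\right) - 6 = 0 \left(28 + 231\right) - 6 = 0 \cdot 259 - 6 = 0 - 6 = -6$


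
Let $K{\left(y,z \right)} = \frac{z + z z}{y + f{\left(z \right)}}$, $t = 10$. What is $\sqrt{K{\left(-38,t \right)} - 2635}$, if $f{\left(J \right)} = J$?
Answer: $\frac{3 i \sqrt{57470}}{14} \approx 51.37 i$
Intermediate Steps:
$K{\left(y,z \right)} = \frac{z + z^{2}}{y + z}$ ($K{\left(y,z \right)} = \frac{z + z z}{y + z} = \frac{z + z^{2}}{y + z}$)
$\sqrt{K{\left(-38,t \right)} - 2635} = \sqrt{\frac{10 \left(1 + 10\right)}{-38 + 10} - 2635} = \sqrt{10 \frac{1}{-28} \cdot 11 - 2635} = \sqrt{10 \left(- \frac{1}{28}\right) 11 - 2635} = \sqrt{- \frac{55}{14} - 2635} = \sqrt{- \frac{36945}{14}} = \frac{3 i \sqrt{57470}}{14}$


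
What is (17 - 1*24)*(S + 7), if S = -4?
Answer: -21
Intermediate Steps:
(17 - 1*24)*(S + 7) = (17 - 1*24)*(-4 + 7) = (17 - 24)*3 = -7*3 = -21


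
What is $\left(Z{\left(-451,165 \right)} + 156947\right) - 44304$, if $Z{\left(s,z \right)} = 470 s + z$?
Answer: $-99162$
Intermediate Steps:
$Z{\left(s,z \right)} = z + 470 s$
$\left(Z{\left(-451,165 \right)} + 156947\right) - 44304 = \left(\left(165 + 470 \left(-451\right)\right) + 156947\right) - 44304 = \left(\left(165 - 211970\right) + 156947\right) - 44304 = \left(-211805 + 156947\right) - 44304 = -54858 - 44304 = -99162$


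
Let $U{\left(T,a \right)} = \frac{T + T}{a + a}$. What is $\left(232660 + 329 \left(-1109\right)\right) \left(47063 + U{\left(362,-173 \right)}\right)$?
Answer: $- \frac{1076319332937}{173} \approx -6.2215 \cdot 10^{9}$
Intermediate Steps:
$U{\left(T,a \right)} = \frac{T}{a}$ ($U{\left(T,a \right)} = \frac{2 T}{2 a} = 2 T \frac{1}{2 a} = \frac{T}{a}$)
$\left(232660 + 329 \left(-1109\right)\right) \left(47063 + U{\left(362,-173 \right)}\right) = \left(232660 + 329 \left(-1109\right)\right) \left(47063 + \frac{362}{-173}\right) = \left(232660 - 364861\right) \left(47063 + 362 \left(- \frac{1}{173}\right)\right) = - 132201 \left(47063 - \frac{362}{173}\right) = \left(-132201\right) \frac{8141537}{173} = - \frac{1076319332937}{173}$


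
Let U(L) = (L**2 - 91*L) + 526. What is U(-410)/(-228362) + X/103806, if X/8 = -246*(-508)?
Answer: 17243845576/1975445481 ≈ 8.7291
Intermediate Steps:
X = 999744 (X = 8*(-246*(-508)) = 8*124968 = 999744)
U(L) = 526 + L**2 - 91*L
U(-410)/(-228362) + X/103806 = (526 + (-410)**2 - 91*(-410))/(-228362) + 999744/103806 = (526 + 168100 + 37310)*(-1/228362) + 999744*(1/103806) = 205936*(-1/228362) + 166624/17301 = -102968/114181 + 166624/17301 = 17243845576/1975445481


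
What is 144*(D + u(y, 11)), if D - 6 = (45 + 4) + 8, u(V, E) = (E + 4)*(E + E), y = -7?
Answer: 56592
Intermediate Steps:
u(V, E) = 2*E*(4 + E) (u(V, E) = (4 + E)*(2*E) = 2*E*(4 + E))
D = 63 (D = 6 + ((45 + 4) + 8) = 6 + (49 + 8) = 6 + 57 = 63)
144*(D + u(y, 11)) = 144*(63 + 2*11*(4 + 11)) = 144*(63 + 2*11*15) = 144*(63 + 330) = 144*393 = 56592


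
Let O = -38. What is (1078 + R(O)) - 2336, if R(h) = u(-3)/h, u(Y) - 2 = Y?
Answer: -47803/38 ≈ -1258.0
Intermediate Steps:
u(Y) = 2 + Y
R(h) = -1/h (R(h) = (2 - 3)/h = -1/h)
(1078 + R(O)) - 2336 = (1078 - 1/(-38)) - 2336 = (1078 - 1*(-1/38)) - 2336 = (1078 + 1/38) - 2336 = 40965/38 - 2336 = -47803/38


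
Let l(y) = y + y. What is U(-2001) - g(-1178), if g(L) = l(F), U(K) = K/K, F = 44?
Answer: -87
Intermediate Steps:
U(K) = 1
l(y) = 2*y
g(L) = 88 (g(L) = 2*44 = 88)
U(-2001) - g(-1178) = 1 - 1*88 = 1 - 88 = -87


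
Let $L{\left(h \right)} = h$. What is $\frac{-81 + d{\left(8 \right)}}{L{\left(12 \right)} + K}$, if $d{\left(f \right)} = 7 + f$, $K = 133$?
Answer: $- \frac{66}{145} \approx -0.45517$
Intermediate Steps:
$\frac{-81 + d{\left(8 \right)}}{L{\left(12 \right)} + K} = \frac{-81 + \left(7 + 8\right)}{12 + 133} = \frac{-81 + 15}{145} = \frac{1}{145} \left(-66\right) = - \frac{66}{145}$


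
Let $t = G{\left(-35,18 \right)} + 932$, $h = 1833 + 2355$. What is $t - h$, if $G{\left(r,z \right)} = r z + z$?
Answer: $-3868$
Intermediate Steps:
$G{\left(r,z \right)} = z + r z$
$h = 4188$
$t = 320$ ($t = 18 \left(1 - 35\right) + 932 = 18 \left(-34\right) + 932 = -612 + 932 = 320$)
$t - h = 320 - 4188 = -3868$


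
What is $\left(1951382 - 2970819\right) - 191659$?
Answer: $-1211096$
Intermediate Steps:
$\left(1951382 - 2970819\right) - 191659 = -1019437 - 191659 = -1211096$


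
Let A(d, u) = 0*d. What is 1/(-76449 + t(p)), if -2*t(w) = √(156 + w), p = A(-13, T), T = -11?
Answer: -25483/1948149854 + √39/5844449562 ≈ -1.3080e-5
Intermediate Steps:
A(d, u) = 0
p = 0
t(w) = -√(156 + w)/2
1/(-76449 + t(p)) = 1/(-76449 - √(156 + 0)/2) = 1/(-76449 - √39)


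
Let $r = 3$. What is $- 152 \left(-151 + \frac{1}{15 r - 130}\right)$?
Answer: $\frac{1951072}{85} \approx 22954.0$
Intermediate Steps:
$- 152 \left(-151 + \frac{1}{15 r - 130}\right) = - 152 \left(-151 + \frac{1}{15 \cdot 3 - 130}\right) = - 152 \left(-151 + \frac{1}{45 - 130}\right) = - 152 \left(-151 + \frac{1}{-85}\right) = - 152 \left(-151 - \frac{1}{85}\right) = \left(-152\right) \left(- \frac{12836}{85}\right) = \frac{1951072}{85}$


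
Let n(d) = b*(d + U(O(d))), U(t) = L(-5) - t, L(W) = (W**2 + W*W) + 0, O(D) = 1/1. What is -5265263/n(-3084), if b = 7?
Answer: 5265263/21245 ≈ 247.84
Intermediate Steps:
O(D) = 1
L(W) = 2*W**2 (L(W) = (W**2 + W**2) + 0 = 2*W**2 + 0 = 2*W**2)
U(t) = 50 - t (U(t) = 2*(-5)**2 - t = 2*25 - t = 50 - t)
n(d) = 343 + 7*d (n(d) = 7*(d + (50 - 1*1)) = 7*(d + (50 - 1)) = 7*(d + 49) = 7*(49 + d) = 343 + 7*d)
-5265263/n(-3084) = -5265263/(343 + 7*(-3084)) = -5265263/(343 - 21588) = -5265263/(-21245) = -5265263*(-1/21245) = 5265263/21245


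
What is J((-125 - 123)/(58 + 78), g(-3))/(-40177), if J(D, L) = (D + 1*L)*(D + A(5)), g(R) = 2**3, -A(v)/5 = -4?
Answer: -32445/11611153 ≈ -0.0027943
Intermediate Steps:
A(v) = 20 (A(v) = -5*(-4) = 20)
g(R) = 8
J(D, L) = (20 + D)*(D + L) (J(D, L) = (D + 1*L)*(D + 20) = (D + L)*(20 + D) = (20 + D)*(D + L))
J((-125 - 123)/(58 + 78), g(-3))/(-40177) = (((-125 - 123)/(58 + 78))**2 + 20*((-125 - 123)/(58 + 78)) + 20*8 + ((-125 - 123)/(58 + 78))*8)/(-40177) = ((-248/136)**2 + 20*(-248/136) + 160 - 248/136*8)*(-1/40177) = ((-248*1/136)**2 + 20*(-248*1/136) + 160 - 248*1/136*8)*(-1/40177) = ((-31/17)**2 + 20*(-31/17) + 160 - 31/17*8)*(-1/40177) = (961/289 - 620/17 + 160 - 248/17)*(-1/40177) = (32445/289)*(-1/40177) = -32445/11611153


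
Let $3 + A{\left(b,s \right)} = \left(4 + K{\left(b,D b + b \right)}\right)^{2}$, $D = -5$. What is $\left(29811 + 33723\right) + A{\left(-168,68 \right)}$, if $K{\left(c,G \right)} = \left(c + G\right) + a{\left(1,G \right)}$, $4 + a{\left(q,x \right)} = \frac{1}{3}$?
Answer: $\frac{2860948}{9} \approx 3.1788 \cdot 10^{5}$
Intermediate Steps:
$a{\left(q,x \right)} = - \frac{11}{3}$ ($a{\left(q,x \right)} = -4 + \frac{1}{3} = - \frac{11}{3}$)
$K{\left(c,G \right)} = - \frac{11}{3} + G + c$ ($K{\left(c,G \right)} = \left(c + G\right) - \frac{11}{3} = \left(G + c\right) - \frac{11}{3} = - \frac{11}{3} + G + c$)
$A{\left(b,s \right)} = -3 + \left(\frac{1}{3} - 3 b\right)^{2}$ ($A{\left(b,s \right)} = -3 + \left(4 + \left(- \frac{11}{3} + \left(- 5 b + b\right) + b\right)\right)^{2} = -3 + \left(4 - \left(\frac{11}{3} + 3 b\right)\right)^{2} = -3 + \left(\frac{1}{3} - 3 b\right)^{2}$)
$\left(29811 + 33723\right) + A{\left(-168,68 \right)} = \left(29811 + 33723\right) - \left(3 - \frac{\left(1 - -1512\right)^{2}}{9}\right) = 63534 - \left(3 - \frac{\left(1 + 1512\right)^{2}}{9}\right) = 63534 - \left(3 - \frac{1513^{2}}{9}\right) = 63534 + \left(-3 + \frac{1}{9} \cdot 2289169\right) = 63534 + \left(-3 + \frac{2289169}{9}\right) = 63534 + \frac{2289142}{9} = \frac{2860948}{9}$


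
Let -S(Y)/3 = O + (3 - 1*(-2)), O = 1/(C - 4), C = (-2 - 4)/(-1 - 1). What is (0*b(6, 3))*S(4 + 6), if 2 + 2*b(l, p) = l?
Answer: 0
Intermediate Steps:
C = 3 (C = -6/(-2) = -6*(-½) = 3)
b(l, p) = -1 + l/2
O = -1 (O = 1/(3 - 4) = 1/(-1) = -1)
S(Y) = -12 (S(Y) = -3*(-1 + (3 - 1*(-2))) = -3*(-1 + (3 + 2)) = -3*(-1 + 5) = -3*4 = -12)
(0*b(6, 3))*S(4 + 6) = (0*(-1 + (½)*6))*(-12) = (0*(-1 + 3))*(-12) = (0*2)*(-12) = 0*(-12) = 0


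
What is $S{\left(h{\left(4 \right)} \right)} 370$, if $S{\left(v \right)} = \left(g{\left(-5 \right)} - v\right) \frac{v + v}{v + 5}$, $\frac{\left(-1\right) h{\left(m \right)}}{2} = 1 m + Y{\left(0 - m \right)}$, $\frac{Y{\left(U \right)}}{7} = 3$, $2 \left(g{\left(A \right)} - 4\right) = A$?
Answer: $\frac{381100}{9} \approx 42344.0$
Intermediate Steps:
$g{\left(A \right)} = 4 + \frac{A}{2}$
$Y{\left(U \right)} = 21$ ($Y{\left(U \right)} = 7 \cdot 3 = 21$)
$h{\left(m \right)} = -42 - 2 m$ ($h{\left(m \right)} = - 2 \left(1 m + 21\right) = - 2 \left(m + 21\right) = - 2 \left(21 + m\right) = -42 - 2 m$)
$S{\left(v \right)} = \frac{2 v \left(\frac{3}{2} - v\right)}{5 + v}$ ($S{\left(v \right)} = \left(\left(4 + \frac{1}{2} \left(-5\right)\right) - v\right) \frac{v + v}{v + 5} = \left(\left(4 - \frac{5}{2}\right) - v\right) \frac{2 v}{5 + v} = \left(\frac{3}{2} - v\right) \frac{2 v}{5 + v} = \frac{2 v \left(\frac{3}{2} - v\right)}{5 + v}$)
$S{\left(h{\left(4 \right)} \right)} 370 = \frac{\left(-42 - 8\right) \left(3 - 2 \left(-42 - 8\right)\right)}{5 - 50} \cdot 370 = - \frac{50 \left(3 - -100\right)}{5 - 50} \cdot 370 = - \frac{50 \left(3 + 100\right)}{-45} \cdot 370 = \left(-50\right) \left(- \frac{1}{45}\right) 103 \cdot 370 = \frac{1030}{9} \cdot 370 = \frac{381100}{9}$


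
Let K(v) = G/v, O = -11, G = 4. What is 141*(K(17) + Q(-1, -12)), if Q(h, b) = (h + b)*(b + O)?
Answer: 717267/17 ≈ 42192.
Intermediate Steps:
K(v) = 4/v
Q(h, b) = (-11 + b)*(b + h) (Q(h, b) = (h + b)*(b - 11) = (b + h)*(-11 + b) = (-11 + b)*(b + h))
141*(K(17) + Q(-1, -12)) = 141*(4/17 + ((-12)**2 - 11*(-12) - 11*(-1) - 12*(-1))) = 141*(4*(1/17) + (144 + 132 + 11 + 12)) = 141*(4/17 + 299) = 141*(5087/17) = 717267/17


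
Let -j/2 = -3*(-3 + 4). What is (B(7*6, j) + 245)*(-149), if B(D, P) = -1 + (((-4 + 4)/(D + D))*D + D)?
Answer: -42614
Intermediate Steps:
j = 6 (j = -(-6)*(-3 + 4) = -(-6) = -2*(-3) = 6)
B(D, P) = -1 + D (B(D, P) = -1 + ((0/((2*D)))*D + D) = -1 + ((0*(1/(2*D)))*D + D) = -1 + (0*D + D) = -1 + (0 + D) = -1 + D)
(B(7*6, j) + 245)*(-149) = ((-1 + 7*6) + 245)*(-149) = ((-1 + 42) + 245)*(-149) = (41 + 245)*(-149) = 286*(-149) = -42614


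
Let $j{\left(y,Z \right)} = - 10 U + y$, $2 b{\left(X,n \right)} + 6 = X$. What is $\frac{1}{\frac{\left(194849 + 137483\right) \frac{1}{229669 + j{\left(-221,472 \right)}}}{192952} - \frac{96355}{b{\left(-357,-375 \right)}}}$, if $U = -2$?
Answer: $\frac{4018075090392}{2133121932829769} \approx 0.0018837$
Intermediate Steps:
$b{\left(X,n \right)} = -3 + \frac{X}{2}$
$j{\left(y,Z \right)} = 20 + y$ ($j{\left(y,Z \right)} = \left(-10\right) \left(-2\right) + y = 20 + y$)
$\frac{1}{\frac{\left(194849 + 137483\right) \frac{1}{229669 + j{\left(-221,472 \right)}}}{192952} - \frac{96355}{b{\left(-357,-375 \right)}}} = \frac{1}{\frac{\left(194849 + 137483\right) \frac{1}{229669 + \left(20 - 221\right)}}{192952} - \frac{96355}{-3 + \frac{1}{2} \left(-357\right)}} = \frac{1}{\frac{332332}{229669 - 201} \cdot \frac{1}{192952} - \frac{96355}{-3 - \frac{357}{2}}} = \frac{1}{\frac{332332}{229468} \cdot \frac{1}{192952} - \frac{96355}{- \frac{363}{2}}} = \frac{1}{332332 \cdot \frac{1}{229468} \cdot \frac{1}{192952} - - \frac{192710}{363}} = \frac{1}{\frac{83083}{57367} \cdot \frac{1}{192952} + \frac{192710}{363}} = \frac{1}{\frac{83083}{11069077384} + \frac{192710}{363}} = \frac{1}{\frac{2133121932829769}{4018075090392}} = \frac{4018075090392}{2133121932829769}$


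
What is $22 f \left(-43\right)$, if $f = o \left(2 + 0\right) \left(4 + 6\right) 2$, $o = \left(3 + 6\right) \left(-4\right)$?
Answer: $1362240$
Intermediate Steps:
$o = -36$ ($o = 9 \left(-4\right) = -36$)
$f = -1440$ ($f = - 36 \left(2 + 0\right) \left(4 + 6\right) 2 = - 36 \cdot 2 \cdot 10 \cdot 2 = \left(-36\right) 20 \cdot 2 = \left(-720\right) 2 = -1440$)
$22 f \left(-43\right) = 22 \left(-1440\right) \left(-43\right) = \left(-31680\right) \left(-43\right) = 1362240$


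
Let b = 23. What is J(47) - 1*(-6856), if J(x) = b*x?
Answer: 7937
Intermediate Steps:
J(x) = 23*x
J(47) - 1*(-6856) = 23*47 - 1*(-6856) = 1081 + 6856 = 7937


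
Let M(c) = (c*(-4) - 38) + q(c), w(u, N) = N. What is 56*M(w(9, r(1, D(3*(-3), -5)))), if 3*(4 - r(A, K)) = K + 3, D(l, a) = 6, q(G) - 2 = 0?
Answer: -2240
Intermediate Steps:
q(G) = 2 (q(G) = 2 + 0 = 2)
r(A, K) = 3 - K/3 (r(A, K) = 4 - (K + 3)/3 = 4 - (3 + K)/3 = 4 + (-1 - K/3) = 3 - K/3)
M(c) = -36 - 4*c (M(c) = (c*(-4) - 38) + 2 = (-4*c - 38) + 2 = (-38 - 4*c) + 2 = -36 - 4*c)
56*M(w(9, r(1, D(3*(-3), -5)))) = 56*(-36 - 4*(3 - ⅓*6)) = 56*(-36 - 4*(3 - 2)) = 56*(-36 - 4*1) = 56*(-36 - 4) = 56*(-40) = -2240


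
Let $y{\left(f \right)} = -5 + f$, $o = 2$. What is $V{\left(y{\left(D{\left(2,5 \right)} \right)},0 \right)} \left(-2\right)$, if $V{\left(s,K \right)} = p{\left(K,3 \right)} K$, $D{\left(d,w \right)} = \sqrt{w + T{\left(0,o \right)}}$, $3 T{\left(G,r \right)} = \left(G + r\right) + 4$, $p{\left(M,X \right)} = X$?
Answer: $0$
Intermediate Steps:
$T{\left(G,r \right)} = \frac{4}{3} + \frac{G}{3} + \frac{r}{3}$ ($T{\left(G,r \right)} = \frac{\left(G + r\right) + 4}{3} = \frac{4 + G + r}{3} = \frac{4}{3} + \frac{G}{3} + \frac{r}{3}$)
$D{\left(d,w \right)} = \sqrt{2 + w}$ ($D{\left(d,w \right)} = \sqrt{w + \left(\frac{4}{3} + \frac{1}{3} \cdot 0 + \frac{1}{3} \cdot 2\right)} = \sqrt{w + \left(\frac{4}{3} + 0 + \frac{2}{3}\right)} = \sqrt{w + 2} = \sqrt{2 + w}$)
$V{\left(s,K \right)} = 3 K$
$V{\left(y{\left(D{\left(2,5 \right)} \right)},0 \right)} \left(-2\right) = 3 \cdot 0 \left(-2\right) = 0 \left(-2\right) = 0$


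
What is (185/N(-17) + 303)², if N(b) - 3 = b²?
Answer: 7860772921/85264 ≈ 92193.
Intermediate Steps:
N(b) = 3 + b²
(185/N(-17) + 303)² = (185/(3 + (-17)²) + 303)² = (185/(3 + 289) + 303)² = (185/292 + 303)² = (88661/292)² = 7860772921/85264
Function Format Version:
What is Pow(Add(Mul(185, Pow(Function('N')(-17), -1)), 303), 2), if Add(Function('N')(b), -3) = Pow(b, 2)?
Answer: Rational(7860772921, 85264) ≈ 92193.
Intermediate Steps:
Function('N')(b) = Add(3, Pow(b, 2))
Pow(Add(Mul(185, Pow(Function('N')(-17), -1)), 303), 2) = Pow(Add(Mul(185, Pow(Add(3, Pow(-17, 2)), -1)), 303), 2) = Pow(Add(Mul(185, Pow(Add(3, 289), -1)), 303), 2) = Pow(Add(Mul(185, Pow(292, -1)), 303), 2) = Pow(Add(Mul(185, Rational(1, 292)), 303), 2) = Pow(Add(Rational(185, 292), 303), 2) = Pow(Rational(88661, 292), 2) = Rational(7860772921, 85264)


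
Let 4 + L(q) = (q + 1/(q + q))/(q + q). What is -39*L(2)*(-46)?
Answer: -49335/8 ≈ -6166.9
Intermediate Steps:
L(q) = -4 + (q + 1/(2*q))/(2*q) (L(q) = -4 + (q + 1/(q + q))/(q + q) = -4 + (q + 1/(2*q))/((2*q)) = -4 + (q + 1/(2*q))*(1/(2*q)) = -4 + (q + 1/(2*q))/(2*q))
-39*L(2)*(-46) = -39*(-7/2 + (¼)/2²)*(-46) = -39*(-7/2 + (¼)*(¼))*(-46) = -39*(-7/2 + 1/16)*(-46) = -39*(-55/16)*(-46) = (2145/16)*(-46) = -49335/8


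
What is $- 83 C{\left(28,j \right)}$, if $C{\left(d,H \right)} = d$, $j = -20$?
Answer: $-2324$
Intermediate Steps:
$- 83 C{\left(28,j \right)} = \left(-83\right) 28 = -2324$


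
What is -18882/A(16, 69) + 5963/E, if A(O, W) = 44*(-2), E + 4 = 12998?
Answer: 690667/3212 ≈ 215.03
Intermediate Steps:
E = 12994 (E = -4 + 12998 = 12994)
A(O, W) = -88
-18882/A(16, 69) + 5963/E = -18882/(-88) + 5963/12994 = -18882*(-1/88) + 5963*(1/12994) = 9441/44 + 67/146 = 690667/3212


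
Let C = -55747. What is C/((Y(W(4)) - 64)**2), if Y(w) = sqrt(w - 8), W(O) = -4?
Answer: -55747/(4*(32 - I*sqrt(3))**2) ≈ -13.491 - 1.4647*I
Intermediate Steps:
Y(w) = sqrt(-8 + w)
C/((Y(W(4)) - 64)**2) = -55747/(sqrt(-8 - 4) - 64)**2 = -55747/(sqrt(-12) - 64)**2 = -55747/(2*I*sqrt(3) - 64)**2 = -55747/(-64 + 2*I*sqrt(3))**2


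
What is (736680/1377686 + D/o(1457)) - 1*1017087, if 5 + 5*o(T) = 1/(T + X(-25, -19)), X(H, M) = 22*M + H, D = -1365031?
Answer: 1215873939551241/3491745167 ≈ 3.4821e+5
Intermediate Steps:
X(H, M) = H + 22*M
o(T) = -1 + 1/(5*(-443 + T)) (o(T) = -1 + 1/(5*(T + (-25 + 22*(-19)))) = -1 + 1/(5*(T + (-25 - 418))) = -1 + 1/(5*(T - 443)) = -1 + 1/(5*(-443 + T)))
(736680/1377686 + D/o(1457)) - 1*1017087 = (736680/1377686 - 1365031*(-443 + 1457)/(2216/5 - 1*1457)) - 1*1017087 = (736680*(1/1377686) - 1365031*1014/(2216/5 - 1457)) - 1017087 = (368340/688843 - 1365031/((1/1014)*(-5069/5))) - 1017087 = (368340/688843 - 1365031/(-5069/5070)) - 1017087 = (368340/688843 - 1365031*(-5070/5069)) - 1017087 = (368340/688843 + 6920707170/5069) - 1017087 = 4767282556219770/3491745167 - 1017087 = 1215873939551241/3491745167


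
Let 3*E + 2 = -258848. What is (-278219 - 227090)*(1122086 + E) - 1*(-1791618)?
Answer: -1570195854218/3 ≈ -5.2340e+11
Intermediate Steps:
E = -258850/3 (E = -⅔ + (⅓)*(-258848) = -⅔ - 258848/3 = -258850/3 ≈ -86283.)
(-278219 - 227090)*(1122086 + E) - 1*(-1791618) = (-278219 - 227090)*(1122086 - 258850/3) - 1*(-1791618) = -505309*3107408/3 + 1791618 = -1570201229072/3 + 1791618 = -1570195854218/3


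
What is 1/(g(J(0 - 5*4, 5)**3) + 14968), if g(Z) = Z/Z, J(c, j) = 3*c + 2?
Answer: 1/14969 ≈ 6.6805e-5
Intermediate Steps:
J(c, j) = 2 + 3*c
g(Z) = 1
1/(g(J(0 - 5*4, 5)**3) + 14968) = 1/(1 + 14968) = 1/14969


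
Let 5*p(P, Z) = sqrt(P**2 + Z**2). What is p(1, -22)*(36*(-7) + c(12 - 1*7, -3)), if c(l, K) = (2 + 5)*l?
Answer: -217*sqrt(485)/5 ≈ -955.79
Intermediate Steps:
c(l, K) = 7*l
p(P, Z) = sqrt(P**2 + Z**2)/5
p(1, -22)*(36*(-7) + c(12 - 1*7, -3)) = (sqrt(1**2 + (-22)**2)/5)*(36*(-7) + 7*(12 - 1*7)) = (sqrt(1 + 484)/5)*(-252 + 7*(12 - 7)) = (sqrt(485)/5)*(-252 + 7*5) = (sqrt(485)/5)*(-252 + 35) = (sqrt(485)/5)*(-217) = -217*sqrt(485)/5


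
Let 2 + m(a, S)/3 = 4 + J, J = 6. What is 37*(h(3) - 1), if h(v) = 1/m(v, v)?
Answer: -851/24 ≈ -35.458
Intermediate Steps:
m(a, S) = 24 (m(a, S) = -6 + 3*(4 + 6) = -6 + 3*10 = -6 + 30 = 24)
h(v) = 1/24
37*(h(3) - 1) = 37*(1/24 - 1) = 37*(-23/24) = -851/24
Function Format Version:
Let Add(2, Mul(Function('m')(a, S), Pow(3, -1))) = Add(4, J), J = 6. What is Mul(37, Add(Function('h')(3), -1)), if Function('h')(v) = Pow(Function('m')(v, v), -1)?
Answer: Rational(-851, 24) ≈ -35.458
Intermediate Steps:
Function('m')(a, S) = 24 (Function('m')(a, S) = Add(-6, Mul(3, Add(4, 6))) = Add(-6, Mul(3, 10)) = Add(-6, 30) = 24)
Function('h')(v) = Rational(1, 24) (Function('h')(v) = Pow(24, -1) = Rational(1, 24))
Mul(37, Add(Function('h')(3), -1)) = Mul(37, Add(Rational(1, 24), -1)) = Mul(37, Rational(-23, 24)) = Rational(-851, 24)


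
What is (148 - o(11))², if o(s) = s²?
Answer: 729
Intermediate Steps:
(148 - o(11))² = (148 - 1*11²)² = (148 - 1*121)² = (148 - 121)² = 27² = 729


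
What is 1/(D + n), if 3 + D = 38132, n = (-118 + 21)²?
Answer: 1/47538 ≈ 2.1036e-5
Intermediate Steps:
n = 9409 (n = (-97)² = 9409)
D = 38129 (D = -3 + 38132 = 38129)
1/(D + n) = 1/(38129 + 9409) = 1/47538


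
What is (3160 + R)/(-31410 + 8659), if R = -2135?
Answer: -1025/22751 ≈ -0.045053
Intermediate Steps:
(3160 + R)/(-31410 + 8659) = (3160 - 2135)/(-31410 + 8659) = 1025/(-22751) = 1025*(-1/22751) = -1025/22751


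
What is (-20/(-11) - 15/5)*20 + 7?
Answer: -183/11 ≈ -16.636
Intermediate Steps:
(-20/(-11) - 15/5)*20 + 7 = (-20*(-1/11) - 15*⅕)*20 + 7 = (20/11 - 3)*20 + 7 = -13/11*20 + 7 = -260/11 + 7 = -183/11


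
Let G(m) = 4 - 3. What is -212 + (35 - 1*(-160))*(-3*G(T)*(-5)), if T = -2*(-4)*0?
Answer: 2713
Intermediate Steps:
T = 0 (T = 8*0 = 0)
G(m) = 1
-212 + (35 - 1*(-160))*(-3*G(T)*(-5)) = -212 + (35 - 1*(-160))*(-3*1*(-5)) = -212 + (35 + 160)*(-3*(-5)) = -212 + 195*15 = -212 + 2925 = 2713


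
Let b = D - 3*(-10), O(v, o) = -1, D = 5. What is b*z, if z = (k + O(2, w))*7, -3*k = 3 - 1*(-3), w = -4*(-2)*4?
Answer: -735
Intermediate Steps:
w = 32 (w = 8*4 = 32)
k = -2 (k = -(3 - 1*(-3))/3 = -(3 + 3)/3 = -⅓*6 = -2)
b = 35 (b = 5 - 3*(-10) = 5 + 30 = 35)
z = -21 (z = (-2 - 1)*7 = -3*7 = -21)
b*z = 35*(-21) = -735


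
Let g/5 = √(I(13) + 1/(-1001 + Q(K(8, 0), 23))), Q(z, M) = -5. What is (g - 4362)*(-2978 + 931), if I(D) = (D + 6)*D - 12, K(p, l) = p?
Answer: 8929014 - 10235*√237827454/1006 ≈ 8.7721e+6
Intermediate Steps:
I(D) = -12 + D*(6 + D) (I(D) = (6 + D)*D - 12 = D*(6 + D) - 12 = -12 + D*(6 + D))
g = 5*√237827454/1006 (g = 5*√((-12 + 13² + 6*13) + 1/(-1001 - 5)) = 5*√((-12 + 169 + 78) + 1/(-1006)) = 5*√(235 - 1/1006) = 5*√(236409/1006) = 5*(√237827454/1006) = 5*√237827454/1006 ≈ 76.648)
(g - 4362)*(-2978 + 931) = (5*√237827454/1006 - 4362)*(-2978 + 931) = (-4362 + 5*√237827454/1006)*(-2047) = 8929014 - 10235*√237827454/1006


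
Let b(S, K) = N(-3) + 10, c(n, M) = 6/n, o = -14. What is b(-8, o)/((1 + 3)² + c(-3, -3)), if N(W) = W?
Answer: ½ ≈ 0.50000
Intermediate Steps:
b(S, K) = 7 (b(S, K) = -3 + 10 = 7)
b(-8, o)/((1 + 3)² + c(-3, -3)) = 7/((1 + 3)² + 6/(-3)) = 7/(4² + 6*(-⅓)) = 7/(16 - 2) = 7/14 = (1/14)*7 = ½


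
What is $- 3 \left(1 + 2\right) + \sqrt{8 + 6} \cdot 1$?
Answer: $-9 + \sqrt{14} \approx -5.2583$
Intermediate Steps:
$- 3 \left(1 + 2\right) + \sqrt{8 + 6} \cdot 1 = \left(-3\right) 3 + \sqrt{14} \cdot 1 = -9 + \sqrt{14}$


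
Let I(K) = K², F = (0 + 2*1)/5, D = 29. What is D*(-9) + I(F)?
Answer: -6521/25 ≈ -260.84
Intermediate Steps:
F = ⅖ (F = (0 + 2)*(⅕) = 2*(⅕) = ⅖ ≈ 0.40000)
D*(-9) + I(F) = 29*(-9) + (⅖)² = -261 + 4/25 = -6521/25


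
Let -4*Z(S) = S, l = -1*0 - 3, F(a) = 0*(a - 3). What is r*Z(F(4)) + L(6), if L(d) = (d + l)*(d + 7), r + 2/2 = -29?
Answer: 39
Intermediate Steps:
F(a) = 0 (F(a) = 0*(-3 + a) = 0)
l = -3 (l = 0 - 3 = -3)
r = -30 (r = -1 - 29 = -30)
L(d) = (-3 + d)*(7 + d) (L(d) = (d - 3)*(d + 7) = (-3 + d)*(7 + d))
Z(S) = -S/4
r*Z(F(4)) + L(6) = -(-15)*0/2 + (-21 + 6² + 4*6) = -30*0 + (-21 + 36 + 24) = 0 + 39 = 39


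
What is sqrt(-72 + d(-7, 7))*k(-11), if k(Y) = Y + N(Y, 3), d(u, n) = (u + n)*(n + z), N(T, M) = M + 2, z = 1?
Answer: -36*I*sqrt(2) ≈ -50.912*I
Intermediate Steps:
N(T, M) = 2 + M
d(u, n) = (1 + n)*(n + u) (d(u, n) = (u + n)*(n + 1) = (n + u)*(1 + n) = (1 + n)*(n + u))
k(Y) = 5 + Y (k(Y) = Y + (2 + 3) = Y + 5 = 5 + Y)
sqrt(-72 + d(-7, 7))*k(-11) = sqrt(-72 + (7 - 7 + 7**2 + 7*(-7)))*(5 - 11) = sqrt(-72 + (7 - 7 + 49 - 49))*(-6) = sqrt(-72 + 0)*(-6) = sqrt(-72)*(-6) = (6*I*sqrt(2))*(-6) = -36*I*sqrt(2)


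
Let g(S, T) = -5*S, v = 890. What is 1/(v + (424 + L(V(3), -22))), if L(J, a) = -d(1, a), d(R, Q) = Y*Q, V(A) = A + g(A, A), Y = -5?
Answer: 1/1204 ≈ 0.00083056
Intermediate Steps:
V(A) = -4*A (V(A) = A - 5*A = -4*A)
d(R, Q) = -5*Q
L(J, a) = 5*a (L(J, a) = -(-5)*a = 5*a)
1/(v + (424 + L(V(3), -22))) = 1/(890 + (424 + 5*(-22))) = 1/(890 + (424 - 110)) = 1/(890 + 314) = 1/1204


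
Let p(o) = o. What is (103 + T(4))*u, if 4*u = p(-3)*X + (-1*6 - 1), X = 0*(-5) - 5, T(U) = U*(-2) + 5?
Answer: 200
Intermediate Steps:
T(U) = 5 - 2*U (T(U) = -2*U + 5 = 5 - 2*U)
X = -5 (X = 0 - 5 = -5)
u = 2 (u = (-3*(-5) + (-1*6 - 1))/4 = (15 + (-6 - 1))/4 = (15 - 7)/4 = (1/4)*8 = 2)
(103 + T(4))*u = (103 + (5 - 2*4))*2 = (103 + (5 - 8))*2 = (103 - 3)*2 = 100*2 = 200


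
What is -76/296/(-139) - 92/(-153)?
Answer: 949219/1573758 ≈ 0.60315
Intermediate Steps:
-76/296/(-139) - 92/(-153) = -76*1/296*(-1/139) - 92*(-1/153) = -19/74*(-1/139) + 92/153 = 19/10286 + 92/153 = 949219/1573758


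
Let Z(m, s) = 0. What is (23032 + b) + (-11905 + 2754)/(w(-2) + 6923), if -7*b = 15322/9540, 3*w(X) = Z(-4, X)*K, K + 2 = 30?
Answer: 760527829721/33022710 ≈ 23030.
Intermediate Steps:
K = 28 (K = -2 + 30 = 28)
w(X) = 0 (w(X) = (0*28)/3 = (1/3)*0 = 0)
b = -7661/33390 (b = -15322/(7*9540) = -1/7*7661/4770 = -7661/33390 ≈ -0.22944)
(23032 + b) + (-11905 + 2754)/(w(-2) + 6923) = (23032 - 7661/33390) + (-11905 + 2754)/(0 + 6923) = 769030819/33390 - 9151/6923 = 760527829721/33022710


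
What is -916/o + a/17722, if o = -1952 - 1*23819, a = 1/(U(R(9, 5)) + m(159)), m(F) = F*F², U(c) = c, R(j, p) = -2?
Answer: 65252831693075/1835841402727174 ≈ 0.035544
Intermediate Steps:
m(F) = F³
a = 1/4019677 (a = 1/(-2 + 159³) = 1/(-2 + 4019679) = 1/4019677 ≈ 2.4878e-7)
o = -25771 (o = -1952 - 23819 = -25771)
-916/o + a/17722 = -916/(-25771) + (1/4019677)/17722 = -916*(-1/25771) + (1/4019677)*(1/17722) = 916/25771 + 1/71236715794 = 65252831693075/1835841402727174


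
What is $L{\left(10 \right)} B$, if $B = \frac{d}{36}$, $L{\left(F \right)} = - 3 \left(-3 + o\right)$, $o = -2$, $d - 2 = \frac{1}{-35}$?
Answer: $\frac{23}{28} \approx 0.82143$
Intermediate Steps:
$d = \frac{69}{35}$ ($d = 2 + \frac{1}{-35} = 2 - \frac{1}{35} = \frac{69}{35} \approx 1.9714$)
$L{\left(F \right)} = 15$ ($L{\left(F \right)} = - 3 \left(-3 - 2\right) = \left(-3\right) \left(-5\right) = 15$)
$B = \frac{23}{420}$ ($B = \frac{69}{35 \cdot 36} = \frac{69}{35} \cdot \frac{1}{36} = \frac{23}{420} \approx 0.054762$)
$L{\left(10 \right)} B = 15 \cdot \frac{23}{420} = \frac{23}{28}$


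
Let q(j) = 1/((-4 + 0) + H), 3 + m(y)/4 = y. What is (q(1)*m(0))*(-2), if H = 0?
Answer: -6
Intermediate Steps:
m(y) = -12 + 4*y
q(j) = -¼ (q(j) = 1/((-4 + 0) + 0) = 1/(-4 + 0) = 1/(-4) = -¼)
(q(1)*m(0))*(-2) = -(-12 + 4*0)/4*(-2) = -(-12 + 0)/4*(-2) = -¼*(-12)*(-2) = 3*(-2) = -6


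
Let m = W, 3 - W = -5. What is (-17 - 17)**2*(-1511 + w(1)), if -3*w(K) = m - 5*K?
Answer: -1747872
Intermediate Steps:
W = 8 (W = 3 - 1*(-5) = 3 + 5 = 8)
m = 8
w(K) = -8/3 + 5*K/3 (w(K) = -(8 - 5*K)/3 = -8/3 + 5*K/3)
(-17 - 17)**2*(-1511 + w(1)) = (-17 - 17)**2*(-1511 + (-8/3 + (5/3)*1)) = (-34)**2*(-1511 + (-8/3 + 5/3)) = 1156*(-1511 - 1) = 1156*(-1512) = -1747872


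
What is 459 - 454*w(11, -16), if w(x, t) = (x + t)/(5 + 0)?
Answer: 913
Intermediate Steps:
w(x, t) = t/5 + x/5 (w(x, t) = (t + x)/5 = (t + x)*(⅕) = t/5 + x/5)
459 - 454*w(11, -16) = 459 - 454*((⅕)*(-16) + (⅕)*11) = 459 - 454*(-16/5 + 11/5) = 459 - 454*(-1) = 459 + 454 = 913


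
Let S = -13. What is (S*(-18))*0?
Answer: 0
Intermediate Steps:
(S*(-18))*0 = -13*(-18)*0 = 234*0 = 0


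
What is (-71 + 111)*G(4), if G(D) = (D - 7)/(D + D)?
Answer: -15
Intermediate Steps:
G(D) = (-7 + D)/(2*D) (G(D) = (-7 + D)/((2*D)) = (-7 + D)*(1/(2*D)) = (-7 + D)/(2*D))
(-71 + 111)*G(4) = (-71 + 111)*((½)*(-7 + 4)/4) = 40*((½)*(¼)*(-3)) = 40*(-3/8) = -15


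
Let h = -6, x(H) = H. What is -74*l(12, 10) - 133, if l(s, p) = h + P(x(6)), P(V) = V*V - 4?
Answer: -2057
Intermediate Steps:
P(V) = -4 + V² (P(V) = V² - 4 = -4 + V²)
l(s, p) = 26 (l(s, p) = -6 + (-4 + 6²) = -6 + (-4 + 36) = -6 + 32 = 26)
-74*l(12, 10) - 133 = -74*26 - 133 = -1924 - 133 = -2057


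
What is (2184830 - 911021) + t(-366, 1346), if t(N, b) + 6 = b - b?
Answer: 1273803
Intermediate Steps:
t(N, b) = -6 (t(N, b) = -6 + (b - b) = -6 + 0 = -6)
(2184830 - 911021) + t(-366, 1346) = (2184830 - 911021) - 6 = 1273809 - 6 = 1273803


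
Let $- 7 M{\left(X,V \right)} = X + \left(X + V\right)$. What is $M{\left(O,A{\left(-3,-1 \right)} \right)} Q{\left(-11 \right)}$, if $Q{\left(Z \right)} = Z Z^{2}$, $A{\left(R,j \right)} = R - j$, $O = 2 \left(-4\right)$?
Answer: $- \frac{23958}{7} \approx -3422.6$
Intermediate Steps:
$O = -8$
$Q{\left(Z \right)} = Z^{3}$
$M{\left(X,V \right)} = - \frac{2 X}{7} - \frac{V}{7}$ ($M{\left(X,V \right)} = - \frac{X + \left(X + V\right)}{7} = - \frac{X + \left(V + X\right)}{7} = - \frac{V + 2 X}{7} = - \frac{2 X}{7} - \frac{V}{7}$)
$M{\left(O,A{\left(-3,-1 \right)} \right)} Q{\left(-11 \right)} = \left(\left(- \frac{2}{7}\right) \left(-8\right) - \frac{-3 - -1}{7}\right) \left(-11\right)^{3} = \left(\frac{16}{7} - \frac{-3 + 1}{7}\right) \left(-1331\right) = \left(\frac{16}{7} - - \frac{2}{7}\right) \left(-1331\right) = \left(\frac{16}{7} + \frac{2}{7}\right) \left(-1331\right) = \frac{18}{7} \left(-1331\right) = - \frac{23958}{7}$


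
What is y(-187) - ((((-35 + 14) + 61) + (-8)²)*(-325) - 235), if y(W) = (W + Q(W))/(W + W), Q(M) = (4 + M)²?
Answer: 6347894/187 ≈ 33946.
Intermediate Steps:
y(W) = (W + (4 + W)²)/(2*W) (y(W) = (W + (4 + W)²)/(W + W) = (W + (4 + W)²)/((2*W)) = (W + (4 + W)²)*(1/(2*W)) = (W + (4 + W)²)/(2*W))
y(-187) - ((((-35 + 14) + 61) + (-8)²)*(-325) - 235) = (½)*(-187 + (4 - 187)²)/(-187) - ((((-35 + 14) + 61) + (-8)²)*(-325) - 235) = (½)*(-1/187)*(-187 + (-183)²) - (((-21 + 61) + 64)*(-325) - 235) = (½)*(-1/187)*(-187 + 33489) - ((40 + 64)*(-325) - 235) = (½)*(-1/187)*33302 - (104*(-325) - 235) = -16651/187 - (-33800 - 235) = -16651/187 - 1*(-34035) = -16651/187 + 34035 = 6347894/187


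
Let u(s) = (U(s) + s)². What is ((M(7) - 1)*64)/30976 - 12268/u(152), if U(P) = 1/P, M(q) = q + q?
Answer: -130244964723/258379056100 ≈ -0.50408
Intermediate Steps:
M(q) = 2*q
u(s) = (s + 1/s)² (u(s) = (1/s + s)² = (s + 1/s)²)
((M(7) - 1)*64)/30976 - 12268/u(152) = ((2*7 - 1)*64)/30976 - 12268*23104/(1 + 152²)² = ((14 - 1)*64)*(1/30976) - 12268*23104/(1 + 23104)² = (13*64)*(1/30976) - 12268/((1/23104)*23105²) = 832*(1/30976) - 12268/((1/23104)*533841025) = 13/484 - 12268/533841025/23104 = 13/484 - 12268*23104/533841025 = 13/484 - 283439872/533841025 = -130244964723/258379056100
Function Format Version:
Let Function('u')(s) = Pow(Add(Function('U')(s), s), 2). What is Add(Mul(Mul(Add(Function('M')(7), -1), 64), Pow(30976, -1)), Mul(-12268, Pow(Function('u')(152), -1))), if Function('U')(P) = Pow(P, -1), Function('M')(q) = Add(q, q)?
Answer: Rational(-130244964723, 258379056100) ≈ -0.50408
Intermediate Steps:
Function('M')(q) = Mul(2, q)
Function('u')(s) = Pow(Add(s, Pow(s, -1)), 2) (Function('u')(s) = Pow(Add(Pow(s, -1), s), 2) = Pow(Add(s, Pow(s, -1)), 2))
Add(Mul(Mul(Add(Function('M')(7), -1), 64), Pow(30976, -1)), Mul(-12268, Pow(Function('u')(152), -1))) = Add(Mul(Mul(Add(Mul(2, 7), -1), 64), Pow(30976, -1)), Mul(-12268, Pow(Mul(Pow(152, -2), Pow(Add(1, Pow(152, 2)), 2)), -1))) = Add(Mul(Mul(Add(14, -1), 64), Rational(1, 30976)), Mul(-12268, Pow(Mul(Rational(1, 23104), Pow(Add(1, 23104), 2)), -1))) = Add(Mul(Mul(13, 64), Rational(1, 30976)), Mul(-12268, Pow(Mul(Rational(1, 23104), Pow(23105, 2)), -1))) = Add(Mul(832, Rational(1, 30976)), Mul(-12268, Pow(Mul(Rational(1, 23104), 533841025), -1))) = Add(Rational(13, 484), Mul(-12268, Pow(Rational(533841025, 23104), -1))) = Add(Rational(13, 484), Mul(-12268, Rational(23104, 533841025))) = Add(Rational(13, 484), Rational(-283439872, 533841025)) = Rational(-130244964723, 258379056100)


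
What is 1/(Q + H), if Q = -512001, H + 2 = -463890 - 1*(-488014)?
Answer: -1/487879 ≈ -2.0497e-6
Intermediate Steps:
H = 24122 (H = -2 + (-463890 - 1*(-488014)) = -2 + (-463890 + 488014) = -2 + 24124 = 24122)
1/(Q + H) = 1/(-512001 + 24122) = 1/(-487879) = -1/487879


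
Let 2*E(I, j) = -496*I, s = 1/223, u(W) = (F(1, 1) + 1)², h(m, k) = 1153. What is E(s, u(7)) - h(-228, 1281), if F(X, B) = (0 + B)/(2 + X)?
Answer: -257367/223 ≈ -1154.1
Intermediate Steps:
F(X, B) = B/(2 + X)
u(W) = 16/9 (u(W) = (1/(2 + 1) + 1)² = (1/3 + 1)² = (1*(⅓) + 1)² = (⅓ + 1)² = (4/3)² = 16/9)
s = 1/223 ≈ 0.0044843
E(I, j) = -248*I (E(I, j) = (-496*I)/2 = -248*I)
E(s, u(7)) - h(-228, 1281) = -248*1/223 - 1*1153 = -248/223 - 1153 = -257367/223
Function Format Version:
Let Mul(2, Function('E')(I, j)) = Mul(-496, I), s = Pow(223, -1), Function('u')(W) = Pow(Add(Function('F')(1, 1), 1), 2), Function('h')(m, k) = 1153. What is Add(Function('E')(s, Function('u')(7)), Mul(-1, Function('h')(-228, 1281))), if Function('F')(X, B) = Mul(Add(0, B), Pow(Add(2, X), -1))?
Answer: Rational(-257367, 223) ≈ -1154.1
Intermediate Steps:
Function('F')(X, B) = Mul(B, Pow(Add(2, X), -1))
Function('u')(W) = Rational(16, 9) (Function('u')(W) = Pow(Add(Mul(1, Pow(Add(2, 1), -1)), 1), 2) = Pow(Add(Mul(1, Pow(3, -1)), 1), 2) = Pow(Add(Mul(1, Rational(1, 3)), 1), 2) = Pow(Add(Rational(1, 3), 1), 2) = Pow(Rational(4, 3), 2) = Rational(16, 9))
s = Rational(1, 223) ≈ 0.0044843
Function('E')(I, j) = Mul(-248, I) (Function('E')(I, j) = Mul(Rational(1, 2), Mul(-496, I)) = Mul(-248, I))
Add(Function('E')(s, Function('u')(7)), Mul(-1, Function('h')(-228, 1281))) = Add(Mul(-248, Rational(1, 223)), Mul(-1, 1153)) = Add(Rational(-248, 223), -1153) = Rational(-257367, 223)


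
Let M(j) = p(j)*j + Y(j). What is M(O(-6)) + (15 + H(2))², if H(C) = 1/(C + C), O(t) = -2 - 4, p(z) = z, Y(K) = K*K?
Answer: 4873/16 ≈ 304.56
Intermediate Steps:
Y(K) = K²
O(t) = -6
M(j) = 2*j² (M(j) = j*j + j² = j² + j² = 2*j²)
H(C) = 1/(2*C)
M(O(-6)) + (15 + H(2))² = 2*(-6)² + (15 + (½)/2)² = 2*36 + (15 + (½)*(½))² = 72 + (15 + ¼)² = 72 + (61/4)² = 72 + 3721/16 = 4873/16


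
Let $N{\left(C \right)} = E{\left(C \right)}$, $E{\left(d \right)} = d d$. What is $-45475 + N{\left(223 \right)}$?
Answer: $4254$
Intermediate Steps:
$E{\left(d \right)} = d^{2}$
$N{\left(C \right)} = C^{2}$
$-45475 + N{\left(223 \right)} = -45475 + 223^{2} = -45475 + 49729 = 4254$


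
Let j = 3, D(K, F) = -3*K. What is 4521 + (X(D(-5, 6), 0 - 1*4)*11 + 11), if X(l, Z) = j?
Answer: 4565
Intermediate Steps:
X(l, Z) = 3
4521 + (X(D(-5, 6), 0 - 1*4)*11 + 11) = 4521 + (3*11 + 11) = 4521 + (33 + 11) = 4521 + 44 = 4565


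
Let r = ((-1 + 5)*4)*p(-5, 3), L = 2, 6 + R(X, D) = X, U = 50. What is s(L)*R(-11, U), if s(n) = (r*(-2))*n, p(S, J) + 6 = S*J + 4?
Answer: -18496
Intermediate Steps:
p(S, J) = -2 + J*S (p(S, J) = -6 + (S*J + 4) = -6 + (J*S + 4) = -6 + (4 + J*S) = -2 + J*S)
R(X, D) = -6 + X
r = -272 (r = ((-1 + 5)*4)*(-2 + 3*(-5)) = (4*4)*(-2 - 15) = 16*(-17) = -272)
s(n) = 544*n (s(n) = (-272*(-2))*n = 544*n)
s(L)*R(-11, U) = (544*2)*(-6 - 11) = 1088*(-17) = -18496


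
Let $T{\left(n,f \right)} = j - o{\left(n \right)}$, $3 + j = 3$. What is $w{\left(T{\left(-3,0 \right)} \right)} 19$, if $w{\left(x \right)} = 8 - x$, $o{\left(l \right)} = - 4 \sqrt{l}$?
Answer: $152 - 76 i \sqrt{3} \approx 152.0 - 131.64 i$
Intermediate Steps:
$j = 0$ ($j = -3 + 3 = 0$)
$T{\left(n,f \right)} = 4 \sqrt{n}$ ($T{\left(n,f \right)} = 0 - - 4 \sqrt{n} = 0 + 4 \sqrt{n} = 4 \sqrt{n}$)
$w{\left(T{\left(-3,0 \right)} \right)} 19 = \left(8 - 4 \sqrt{-3}\right) 19 = \left(8 - 4 i \sqrt{3}\right) 19 = 152 - 76 i \sqrt{3}$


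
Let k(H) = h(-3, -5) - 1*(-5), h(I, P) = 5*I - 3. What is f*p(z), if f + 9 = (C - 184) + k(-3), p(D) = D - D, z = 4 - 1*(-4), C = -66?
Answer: 0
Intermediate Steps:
z = 8 (z = 4 + 4 = 8)
p(D) = 0
h(I, P) = -3 + 5*I
k(H) = -13 (k(H) = (-3 + 5*(-3)) - 1*(-5) = (-3 - 15) + 5 = -18 + 5 = -13)
f = -272 (f = -9 + ((-66 - 184) - 13) = -9 + (-250 - 13) = -9 - 263 = -272)
f*p(z) = -272*0 = 0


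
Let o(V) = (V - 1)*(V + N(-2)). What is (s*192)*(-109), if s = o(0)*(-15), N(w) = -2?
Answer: 627840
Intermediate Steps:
o(V) = (-1 + V)*(-2 + V) (o(V) = (V - 1)*(V - 2) = (-1 + V)*(-2 + V))
s = -30 (s = (2 + 0² - 3*0)*(-15) = (2 + 0 + 0)*(-15) = 2*(-15) = -30)
(s*192)*(-109) = -30*192*(-109) = -5760*(-109) = 627840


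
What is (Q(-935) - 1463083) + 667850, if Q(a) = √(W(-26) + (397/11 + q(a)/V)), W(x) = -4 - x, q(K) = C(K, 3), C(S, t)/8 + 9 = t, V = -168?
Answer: -795233 + √346115/77 ≈ -7.9523e+5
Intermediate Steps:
C(S, t) = -72 + 8*t
q(K) = -48 (q(K) = -72 + 8*3 = -72 + 24 = -48)
Q(a) = √346115/77 (Q(a) = √((-4 - 1*(-26)) + (397/11 - 48/(-168))) = √((-4 + 26) + (397*(1/11) - 48*(-1/168))) = √(22 + (397/11 + 2/7)) = √(22 + 2801/77) = √(4495/77) = √346115/77)
(Q(-935) - 1463083) + 667850 = (√346115/77 - 1463083) + 667850 = (-1463083 + √346115/77) + 667850 = -795233 + √346115/77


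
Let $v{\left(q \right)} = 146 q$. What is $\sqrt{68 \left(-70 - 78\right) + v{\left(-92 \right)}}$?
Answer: $2 i \sqrt{5874} \approx 153.28 i$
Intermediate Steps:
$\sqrt{68 \left(-70 - 78\right) + v{\left(-92 \right)}} = \sqrt{68 \left(-70 - 78\right) + 146 \left(-92\right)} = \sqrt{68 \left(-148\right) - 13432} = \sqrt{-10064 - 13432} = \sqrt{-23496} = 2 i \sqrt{5874}$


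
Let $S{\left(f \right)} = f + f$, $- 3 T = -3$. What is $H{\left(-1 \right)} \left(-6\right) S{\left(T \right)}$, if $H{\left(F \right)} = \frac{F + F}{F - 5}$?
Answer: $-4$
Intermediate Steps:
$T = 1$ ($T = \left(- \frac{1}{3}\right) \left(-3\right) = 1$)
$S{\left(f \right)} = 2 f$
$H{\left(F \right)} = \frac{2 F}{-5 + F}$
$H{\left(-1 \right)} \left(-6\right) S{\left(T \right)} = 2 \left(-1\right) \frac{1}{-5 - 1} \left(-6\right) 2 \cdot 1 = 2 \left(-1\right) \frac{1}{-6} \left(-6\right) 2 = 2 \left(-1\right) \left(- \frac{1}{6}\right) \left(-6\right) 2 = \frac{1}{3} \left(-6\right) 2 = \left(-2\right) 2 = -4$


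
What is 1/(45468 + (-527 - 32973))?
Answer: 1/11968 ≈ 8.3556e-5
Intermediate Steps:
1/(45468 + (-527 - 32973)) = 1/(45468 - 33500) = 1/11968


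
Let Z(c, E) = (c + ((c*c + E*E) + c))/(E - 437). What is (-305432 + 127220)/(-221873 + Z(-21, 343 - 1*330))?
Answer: 787103/979945 ≈ 0.80321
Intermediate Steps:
Z(c, E) = (E² + c² + 2*c)/(-437 + E) (Z(c, E) = (c + ((c² + E²) + c))/(-437 + E) = (c + ((E² + c²) + c))/(-437 + E) = (c + (c + E² + c²))/(-437 + E) = (E² + c² + 2*c)/(-437 + E))
(-305432 + 127220)/(-221873 + Z(-21, 343 - 1*330)) = (-305432 + 127220)/(-221873 + ((343 - 1*330)² + (-21)² + 2*(-21))/(-437 + (343 - 1*330))) = -178212/(-221873 + ((343 - 330)² + 441 - 42)/(-437 + (343 - 330))) = -178212/(-221873 + (13² + 441 - 42)/(-437 + 13)) = -178212/(-221873 + (169 + 441 - 42)/(-424)) = -178212/(-221873 - 1/424*568) = -178212/(-221873 - 71/53) = -178212/(-11759340/53) = -178212*(-53/11759340) = 787103/979945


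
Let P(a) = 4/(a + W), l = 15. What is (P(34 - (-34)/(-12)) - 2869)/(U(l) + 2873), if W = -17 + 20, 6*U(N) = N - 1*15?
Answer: -588121/588965 ≈ -0.99857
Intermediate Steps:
U(N) = -5/2 + N/6 (U(N) = (N - 1*15)/6 = (N - 15)/6 = (-15 + N)/6 = -5/2 + N/6)
W = 3
P(a) = 4/(3 + a) (P(a) = 4/(a + 3) = 4/(3 + a))
(P(34 - (-34)/(-12)) - 2869)/(U(l) + 2873) = (4/(3 + (34 - (-34)/(-12))) - 2869)/((-5/2 + (1/6)*15) + 2873) = (4/(3 + (34 - (-34)*(-1)/12)) - 2869)/((-5/2 + 5/2) + 2873) = (4/(3 + (34 - 1*17/6)) - 2869)/(0 + 2873) = (4/(3 + (34 - 17/6)) - 2869)/2873 = (4/(3 + 187/6) - 2869)*(1/2873) = (4/(205/6) - 2869)*(1/2873) = (4*(6/205) - 2869)*(1/2873) = (24/205 - 2869)*(1/2873) = -588121/205*1/2873 = -588121/588965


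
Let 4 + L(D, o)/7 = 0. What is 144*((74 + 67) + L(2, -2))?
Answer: 16272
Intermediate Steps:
L(D, o) = -28 (L(D, o) = -28 + 7*0 = -28 + 0 = -28)
144*((74 + 67) + L(2, -2)) = 144*((74 + 67) - 28) = 144*(141 - 28) = 144*113 = 16272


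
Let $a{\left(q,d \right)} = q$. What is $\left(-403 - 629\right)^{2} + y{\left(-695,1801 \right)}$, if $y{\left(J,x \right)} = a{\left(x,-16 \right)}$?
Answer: $1066825$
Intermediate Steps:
$y{\left(J,x \right)} = x$
$\left(-403 - 629\right)^{2} + y{\left(-695,1801 \right)} = \left(-403 - 629\right)^{2} + 1801 = \left(-1032\right)^{2} + 1801 = 1065024 + 1801 = 1066825$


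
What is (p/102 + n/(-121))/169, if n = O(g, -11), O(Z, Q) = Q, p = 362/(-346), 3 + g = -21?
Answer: 15655/32803914 ≈ 0.00047723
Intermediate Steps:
g = -24 (g = -3 - 21 = -24)
p = -181/173 (p = 362*(-1/346) = -181/173 ≈ -1.0462)
n = -11
(p/102 + n/(-121))/169 = (-181/173/102 - 11/(-121))/169 = (-181/173*1/102 - 11*(-1/121))*(1/169) = (-181/17646 + 1/11)*(1/169) = (15655/194106)*(1/169) = 15655/32803914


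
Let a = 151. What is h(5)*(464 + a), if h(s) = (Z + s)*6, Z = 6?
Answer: 40590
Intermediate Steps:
h(s) = 36 + 6*s (h(s) = (6 + s)*6 = 36 + 6*s)
h(5)*(464 + a) = (36 + 6*5)*(464 + 151) = (36 + 30)*615 = 66*615 = 40590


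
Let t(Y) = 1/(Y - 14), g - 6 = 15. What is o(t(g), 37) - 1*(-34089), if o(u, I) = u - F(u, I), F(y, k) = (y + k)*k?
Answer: 229004/7 ≈ 32715.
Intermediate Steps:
g = 21 (g = 6 + 15 = 21)
F(y, k) = k*(k + y) (F(y, k) = (k + y)*k = k*(k + y))
t(Y) = 1/(-14 + Y)
o(u, I) = u - I*(I + u)
o(t(g), 37) - 1*(-34089) = (1/(-14 + 21) - 1*37*(37 + 1/(-14 + 21))) - 1*(-34089) = (1/7 - 1*37*(37 + 1/7)) + 34089 = (⅐ - 1*37*(37 + ⅐)) + 34089 = (⅐ - 1*37*260/7) + 34089 = (⅐ - 9620/7) + 34089 = -9619/7 + 34089 = 229004/7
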